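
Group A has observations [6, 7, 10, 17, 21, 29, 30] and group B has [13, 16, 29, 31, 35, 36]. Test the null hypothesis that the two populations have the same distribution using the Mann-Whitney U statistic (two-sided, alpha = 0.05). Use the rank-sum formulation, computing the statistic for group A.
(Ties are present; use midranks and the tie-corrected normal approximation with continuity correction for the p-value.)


Step 1: Combine and sort all 13 observations; assign midranks.
sorted (value, group): (6,X), (7,X), (10,X), (13,Y), (16,Y), (17,X), (21,X), (29,X), (29,Y), (30,X), (31,Y), (35,Y), (36,Y)
ranks: 6->1, 7->2, 10->3, 13->4, 16->5, 17->6, 21->7, 29->8.5, 29->8.5, 30->10, 31->11, 35->12, 36->13
Step 2: Rank sum for X: R1 = 1 + 2 + 3 + 6 + 7 + 8.5 + 10 = 37.5.
Step 3: U_X = R1 - n1(n1+1)/2 = 37.5 - 7*8/2 = 37.5 - 28 = 9.5.
       U_Y = n1*n2 - U_X = 42 - 9.5 = 32.5.
Step 4: Ties are present, so use the tie-corrected normal approximation (with continuity correction) for the p-value.
Step 5: p-value = 0.115582; compare to alpha = 0.05. fail to reject H0.

U_X = 9.5, p = 0.115582, fail to reject H0 at alpha = 0.05.


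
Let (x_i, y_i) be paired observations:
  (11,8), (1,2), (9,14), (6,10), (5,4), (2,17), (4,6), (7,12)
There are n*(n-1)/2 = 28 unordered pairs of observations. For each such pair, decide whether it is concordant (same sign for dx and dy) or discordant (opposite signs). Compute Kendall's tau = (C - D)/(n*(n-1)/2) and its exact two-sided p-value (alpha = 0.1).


Step 1: Enumerate the 28 unordered pairs (i,j) with i<j and classify each by sign(x_j-x_i) * sign(y_j-y_i).
  (1,2):dx=-10,dy=-6->C; (1,3):dx=-2,dy=+6->D; (1,4):dx=-5,dy=+2->D; (1,5):dx=-6,dy=-4->C
  (1,6):dx=-9,dy=+9->D; (1,7):dx=-7,dy=-2->C; (1,8):dx=-4,dy=+4->D; (2,3):dx=+8,dy=+12->C
  (2,4):dx=+5,dy=+8->C; (2,5):dx=+4,dy=+2->C; (2,6):dx=+1,dy=+15->C; (2,7):dx=+3,dy=+4->C
  (2,8):dx=+6,dy=+10->C; (3,4):dx=-3,dy=-4->C; (3,5):dx=-4,dy=-10->C; (3,6):dx=-7,dy=+3->D
  (3,7):dx=-5,dy=-8->C; (3,8):dx=-2,dy=-2->C; (4,5):dx=-1,dy=-6->C; (4,6):dx=-4,dy=+7->D
  (4,7):dx=-2,dy=-4->C; (4,8):dx=+1,dy=+2->C; (5,6):dx=-3,dy=+13->D; (5,7):dx=-1,dy=+2->D
  (5,8):dx=+2,dy=+8->C; (6,7):dx=+2,dy=-11->D; (6,8):dx=+5,dy=-5->D; (7,8):dx=+3,dy=+6->C
Step 2: C = 18, D = 10, total pairs = 28.
Step 3: tau = (C - D)/(n(n-1)/2) = (18 - 10)/28 = 0.285714.
Step 4: Exact two-sided p-value (enumerate n! = 40320 permutations of y under H0): p = 0.398760.
Step 5: alpha = 0.1. fail to reject H0.

tau_b = 0.2857 (C=18, D=10), p = 0.398760, fail to reject H0.


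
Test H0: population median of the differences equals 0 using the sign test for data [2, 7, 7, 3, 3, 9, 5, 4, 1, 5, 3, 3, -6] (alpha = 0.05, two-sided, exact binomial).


Step 1: Discard zero differences. Original n = 13; n_eff = number of nonzero differences = 13.
Nonzero differences (with sign): +2, +7, +7, +3, +3, +9, +5, +4, +1, +5, +3, +3, -6
Step 2: Count signs: positive = 12, negative = 1.
Step 3: Under H0: P(positive) = 0.5, so the number of positives S ~ Bin(13, 0.5).
Step 4: Two-sided exact p-value = sum of Bin(13,0.5) probabilities at or below the observed probability = 0.003418.
Step 5: alpha = 0.05. reject H0.

n_eff = 13, pos = 12, neg = 1, p = 0.003418, reject H0.


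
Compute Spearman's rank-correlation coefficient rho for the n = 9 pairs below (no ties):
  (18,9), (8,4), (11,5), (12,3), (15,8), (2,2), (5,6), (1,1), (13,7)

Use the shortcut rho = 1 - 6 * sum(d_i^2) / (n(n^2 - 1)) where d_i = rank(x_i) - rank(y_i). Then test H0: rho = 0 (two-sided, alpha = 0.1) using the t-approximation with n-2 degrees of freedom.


Step 1: Rank x and y separately (midranks; no ties here).
rank(x): 18->9, 8->4, 11->5, 12->6, 15->8, 2->2, 5->3, 1->1, 13->7
rank(y): 9->9, 4->4, 5->5, 3->3, 8->8, 2->2, 6->6, 1->1, 7->7
Step 2: d_i = R_x(i) - R_y(i); compute d_i^2.
  (9-9)^2=0, (4-4)^2=0, (5-5)^2=0, (6-3)^2=9, (8-8)^2=0, (2-2)^2=0, (3-6)^2=9, (1-1)^2=0, (7-7)^2=0
sum(d^2) = 18.
Step 3: rho = 1 - 6*18 / (9*(9^2 - 1)) = 1 - 108/720 = 0.850000.
Step 4: Under H0, t = rho * sqrt((n-2)/(1-rho^2)) = 4.2691 ~ t(7).
Step 5: Two-sided p-value from the t-distribution with 7 df = 0.003705.
Step 6: alpha = 0.1. reject H0.

rho = 0.8500, p = 0.003705, reject H0 at alpha = 0.1.


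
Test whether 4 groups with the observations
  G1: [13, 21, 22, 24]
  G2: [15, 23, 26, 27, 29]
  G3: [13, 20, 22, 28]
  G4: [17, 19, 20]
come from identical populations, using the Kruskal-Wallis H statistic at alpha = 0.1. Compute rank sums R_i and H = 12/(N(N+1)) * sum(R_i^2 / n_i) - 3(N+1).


Step 1: Combine all N = 16 observations and assign midranks.
sorted (value, group, rank): (13,G1,1.5), (13,G3,1.5), (15,G2,3), (17,G4,4), (19,G4,5), (20,G3,6.5), (20,G4,6.5), (21,G1,8), (22,G1,9.5), (22,G3,9.5), (23,G2,11), (24,G1,12), (26,G2,13), (27,G2,14), (28,G3,15), (29,G2,16)
Step 2: Sum ranks within each group.
R_1 = 31 (n_1 = 4)
R_2 = 57 (n_2 = 5)
R_3 = 32.5 (n_3 = 4)
R_4 = 15.5 (n_4 = 3)
Step 3: H = 12/(N(N+1)) * sum(R_i^2/n_i) - 3(N+1)
     = 12/(16*17) * (31^2/4 + 57^2/5 + 32.5^2/4 + 15.5^2/3) - 3*17
     = 0.044118 * 1234.2 - 51
     = 3.449816.
Step 4: Ties present; correction factor C = 1 - 18/(16^3 - 16) = 0.995588. Corrected H = 3.449816 / 0.995588 = 3.465103.
Step 5: Under H0, H ~ chi^2(3); p-value = 0.325316.
Step 6: alpha = 0.1. fail to reject H0.

H = 3.4651, df = 3, p = 0.325316, fail to reject H0.


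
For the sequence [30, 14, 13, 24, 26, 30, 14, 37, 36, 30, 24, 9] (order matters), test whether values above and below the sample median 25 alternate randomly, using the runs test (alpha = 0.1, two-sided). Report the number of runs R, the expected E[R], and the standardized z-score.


Step 1: Compute median = 25; label A = above, B = below.
Labels in order: ABBBAABAAABB  (n_A = 6, n_B = 6)
Step 2: Count runs R = 6.
Step 3: Under H0 (random ordering), E[R] = 2*n_A*n_B/(n_A+n_B) + 1 = 2*6*6/12 + 1 = 7.0000.
        Var[R] = 2*n_A*n_B*(2*n_A*n_B - n_A - n_B) / ((n_A+n_B)^2 * (n_A+n_B-1)) = 4320/1584 = 2.7273.
        SD[R] = 1.6514.
Step 4: Continuity-corrected z = (R + 0.5 - E[R]) / SD[R] = (6 + 0.5 - 7.0000) / 1.6514 = -0.3028.
Step 5: Two-sided p-value via normal approximation = 2*(1 - Phi(|z|)) = 0.762069.
Step 6: alpha = 0.1. fail to reject H0.

R = 6, z = -0.3028, p = 0.762069, fail to reject H0.


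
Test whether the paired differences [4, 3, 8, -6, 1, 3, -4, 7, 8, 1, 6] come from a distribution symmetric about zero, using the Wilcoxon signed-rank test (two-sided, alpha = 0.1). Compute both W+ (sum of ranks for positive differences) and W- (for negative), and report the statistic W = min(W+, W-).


Step 1: Drop any zero differences (none here) and take |d_i|.
|d| = [4, 3, 8, 6, 1, 3, 4, 7, 8, 1, 6]
Step 2: Midrank |d_i| (ties get averaged ranks).
ranks: |4|->5.5, |3|->3.5, |8|->10.5, |6|->7.5, |1|->1.5, |3|->3.5, |4|->5.5, |7|->9, |8|->10.5, |1|->1.5, |6|->7.5
Step 3: Attach original signs; sum ranks with positive sign and with negative sign.
W+ = 5.5 + 3.5 + 10.5 + 1.5 + 3.5 + 9 + 10.5 + 1.5 + 7.5 = 53
W- = 7.5 + 5.5 = 13
(Check: W+ + W- = 66 should equal n(n+1)/2 = 66.)
Step 4: Test statistic W = min(W+, W-) = 13.
Step 5: Ties in |d|, so use the tie-corrected normal approximation.
        E[W] = n(n+1)/4 = 11*12/4 = 33.
        Tie groups: |d|=1 (t=2), |d|=3 (t=2), |d|=4 (t=2), |d|=6 (t=2), |d|=8 (t=2); sum(t^3 - t) = 30.
        Var[W] = n(n+1)(2n+1)/24 - sum(t^3-t)/48 = 3036/24 - 30/48 = 125.875.
        z = (W - E[W]) / sqrt(Var[W]) = (13 - 33) / 11.2194 = -1.7826.
        Two-sided p = 2*Phi(z) = 0.074647.
Step 6: alpha = 0.1. reject H0.

W+ = 53, W- = 13, W = min = 13, p = 0.074647, reject H0.


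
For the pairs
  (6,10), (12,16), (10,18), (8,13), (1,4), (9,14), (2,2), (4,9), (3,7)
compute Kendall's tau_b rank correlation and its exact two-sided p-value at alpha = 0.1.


Step 1: Enumerate the 36 unordered pairs (i,j) with i<j and classify each by sign(x_j-x_i) * sign(y_j-y_i).
  (1,2):dx=+6,dy=+6->C; (1,3):dx=+4,dy=+8->C; (1,4):dx=+2,dy=+3->C; (1,5):dx=-5,dy=-6->C
  (1,6):dx=+3,dy=+4->C; (1,7):dx=-4,dy=-8->C; (1,8):dx=-2,dy=-1->C; (1,9):dx=-3,dy=-3->C
  (2,3):dx=-2,dy=+2->D; (2,4):dx=-4,dy=-3->C; (2,5):dx=-11,dy=-12->C; (2,6):dx=-3,dy=-2->C
  (2,7):dx=-10,dy=-14->C; (2,8):dx=-8,dy=-7->C; (2,9):dx=-9,dy=-9->C; (3,4):dx=-2,dy=-5->C
  (3,5):dx=-9,dy=-14->C; (3,6):dx=-1,dy=-4->C; (3,7):dx=-8,dy=-16->C; (3,8):dx=-6,dy=-9->C
  (3,9):dx=-7,dy=-11->C; (4,5):dx=-7,dy=-9->C; (4,6):dx=+1,dy=+1->C; (4,7):dx=-6,dy=-11->C
  (4,8):dx=-4,dy=-4->C; (4,9):dx=-5,dy=-6->C; (5,6):dx=+8,dy=+10->C; (5,7):dx=+1,dy=-2->D
  (5,8):dx=+3,dy=+5->C; (5,9):dx=+2,dy=+3->C; (6,7):dx=-7,dy=-12->C; (6,8):dx=-5,dy=-5->C
  (6,9):dx=-6,dy=-7->C; (7,8):dx=+2,dy=+7->C; (7,9):dx=+1,dy=+5->C; (8,9):dx=-1,dy=-2->C
Step 2: C = 34, D = 2, total pairs = 36.
Step 3: tau = (C - D)/(n(n-1)/2) = (34 - 2)/36 = 0.888889.
Step 4: Exact two-sided p-value (enumerate n! = 362880 permutations of y under H0): p = 0.000243.
Step 5: alpha = 0.1. reject H0.

tau_b = 0.8889 (C=34, D=2), p = 0.000243, reject H0.


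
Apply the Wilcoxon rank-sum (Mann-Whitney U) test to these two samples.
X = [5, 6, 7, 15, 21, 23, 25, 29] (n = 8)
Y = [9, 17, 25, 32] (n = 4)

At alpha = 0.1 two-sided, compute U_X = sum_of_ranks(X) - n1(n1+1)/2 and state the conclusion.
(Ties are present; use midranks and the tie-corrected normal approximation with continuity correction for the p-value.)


Step 1: Combine and sort all 12 observations; assign midranks.
sorted (value, group): (5,X), (6,X), (7,X), (9,Y), (15,X), (17,Y), (21,X), (23,X), (25,X), (25,Y), (29,X), (32,Y)
ranks: 5->1, 6->2, 7->3, 9->4, 15->5, 17->6, 21->7, 23->8, 25->9.5, 25->9.5, 29->11, 32->12
Step 2: Rank sum for X: R1 = 1 + 2 + 3 + 5 + 7 + 8 + 9.5 + 11 = 46.5.
Step 3: U_X = R1 - n1(n1+1)/2 = 46.5 - 8*9/2 = 46.5 - 36 = 10.5.
       U_Y = n1*n2 - U_X = 32 - 10.5 = 21.5.
Step 4: Ties are present, so use the tie-corrected normal approximation (with continuity correction) for the p-value.
Step 5: p-value = 0.394938; compare to alpha = 0.1. fail to reject H0.

U_X = 10.5, p = 0.394938, fail to reject H0 at alpha = 0.1.


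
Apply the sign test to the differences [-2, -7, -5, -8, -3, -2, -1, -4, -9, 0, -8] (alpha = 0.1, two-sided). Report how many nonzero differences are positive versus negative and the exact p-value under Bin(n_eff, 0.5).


Step 1: Discard zero differences. Original n = 11; n_eff = number of nonzero differences = 10.
Nonzero differences (with sign): -2, -7, -5, -8, -3, -2, -1, -4, -9, -8
Step 2: Count signs: positive = 0, negative = 10.
Step 3: Under H0: P(positive) = 0.5, so the number of positives S ~ Bin(10, 0.5).
Step 4: Two-sided exact p-value = sum of Bin(10,0.5) probabilities at or below the observed probability = 0.001953.
Step 5: alpha = 0.1. reject H0.

n_eff = 10, pos = 0, neg = 10, p = 0.001953, reject H0.


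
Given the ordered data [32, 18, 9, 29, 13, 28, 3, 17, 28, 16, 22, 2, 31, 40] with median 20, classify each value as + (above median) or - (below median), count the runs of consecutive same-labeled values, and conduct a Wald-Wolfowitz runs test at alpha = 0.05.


Step 1: Compute median = 20; label A = above, B = below.
Labels in order: ABBABABBABABAA  (n_A = 7, n_B = 7)
Step 2: Count runs R = 11.
Step 3: Under H0 (random ordering), E[R] = 2*n_A*n_B/(n_A+n_B) + 1 = 2*7*7/14 + 1 = 8.0000.
        Var[R] = 2*n_A*n_B*(2*n_A*n_B - n_A - n_B) / ((n_A+n_B)^2 * (n_A+n_B-1)) = 8232/2548 = 3.2308.
        SD[R] = 1.7974.
Step 4: Continuity-corrected z = (R - 0.5 - E[R]) / SD[R] = (11 - 0.5 - 8.0000) / 1.7974 = 1.3909.
Step 5: Two-sided p-value via normal approximation = 2*(1 - Phi(|z|)) = 0.164264.
Step 6: alpha = 0.05. fail to reject H0.

R = 11, z = 1.3909, p = 0.164264, fail to reject H0.


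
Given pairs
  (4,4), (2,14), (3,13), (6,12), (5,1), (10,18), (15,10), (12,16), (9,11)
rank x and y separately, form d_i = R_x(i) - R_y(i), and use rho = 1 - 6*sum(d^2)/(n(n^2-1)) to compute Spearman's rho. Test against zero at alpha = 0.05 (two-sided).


Step 1: Rank x and y separately (midranks; no ties here).
rank(x): 4->3, 2->1, 3->2, 6->5, 5->4, 10->7, 15->9, 12->8, 9->6
rank(y): 4->2, 14->7, 13->6, 12->5, 1->1, 18->9, 10->3, 16->8, 11->4
Step 2: d_i = R_x(i) - R_y(i); compute d_i^2.
  (3-2)^2=1, (1-7)^2=36, (2-6)^2=16, (5-5)^2=0, (4-1)^2=9, (7-9)^2=4, (9-3)^2=36, (8-8)^2=0, (6-4)^2=4
sum(d^2) = 106.
Step 3: rho = 1 - 6*106 / (9*(9^2 - 1)) = 1 - 636/720 = 0.116667.
Step 4: Under H0, t = rho * sqrt((n-2)/(1-rho^2)) = 0.3108 ~ t(7).
Step 5: Two-sided p-value from the t-distribution with 7 df = 0.765008.
Step 6: alpha = 0.05. fail to reject H0.

rho = 0.1167, p = 0.765008, fail to reject H0 at alpha = 0.05.


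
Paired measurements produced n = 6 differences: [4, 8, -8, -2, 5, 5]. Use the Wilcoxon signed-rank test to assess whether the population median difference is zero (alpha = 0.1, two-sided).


Step 1: Drop any zero differences (none here) and take |d_i|.
|d| = [4, 8, 8, 2, 5, 5]
Step 2: Midrank |d_i| (ties get averaged ranks).
ranks: |4|->2, |8|->5.5, |8|->5.5, |2|->1, |5|->3.5, |5|->3.5
Step 3: Attach original signs; sum ranks with positive sign and with negative sign.
W+ = 2 + 5.5 + 3.5 + 3.5 = 14.5
W- = 5.5 + 1 = 6.5
(Check: W+ + W- = 21 should equal n(n+1)/2 = 21.)
Step 4: Test statistic W = min(W+, W-) = 6.5.
Step 5: Ties in |d|, so use the tie-corrected normal approximation.
        E[W] = n(n+1)/4 = 6*7/4 = 10.5.
        Tie groups: |d|=5 (t=2), |d|=8 (t=2); sum(t^3 - t) = 12.
        Var[W] = n(n+1)(2n+1)/24 - sum(t^3-t)/48 = 546/24 - 12/48 = 22.5.
        z = (W - E[W]) / sqrt(Var[W]) = (6.5 - 10.5) / 4.7434 = -0.8433.
        Two-sided p = 2*Phi(z) = 0.399075.
Step 6: alpha = 0.1. fail to reject H0.

W+ = 14.5, W- = 6.5, W = min = 6.5, p = 0.399075, fail to reject H0.


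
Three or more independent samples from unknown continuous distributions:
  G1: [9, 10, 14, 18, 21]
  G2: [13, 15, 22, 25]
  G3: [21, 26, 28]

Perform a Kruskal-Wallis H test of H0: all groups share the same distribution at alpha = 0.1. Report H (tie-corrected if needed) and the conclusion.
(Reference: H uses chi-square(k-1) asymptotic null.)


Step 1: Combine all N = 12 observations and assign midranks.
sorted (value, group, rank): (9,G1,1), (10,G1,2), (13,G2,3), (14,G1,4), (15,G2,5), (18,G1,6), (21,G1,7.5), (21,G3,7.5), (22,G2,9), (25,G2,10), (26,G3,11), (28,G3,12)
Step 2: Sum ranks within each group.
R_1 = 20.5 (n_1 = 5)
R_2 = 27 (n_2 = 4)
R_3 = 30.5 (n_3 = 3)
Step 3: H = 12/(N(N+1)) * sum(R_i^2/n_i) - 3(N+1)
     = 12/(12*13) * (20.5^2/5 + 27^2/4 + 30.5^2/3) - 3*13
     = 0.076923 * 576.383 - 39
     = 5.337179.
Step 4: Ties present; correction factor C = 1 - 6/(12^3 - 12) = 0.996503. Corrected H = 5.337179 / 0.996503 = 5.355906.
Step 5: Under H0, H ~ chi^2(2); p-value = 0.068704.
Step 6: alpha = 0.1. reject H0.

H = 5.3559, df = 2, p = 0.068704, reject H0.


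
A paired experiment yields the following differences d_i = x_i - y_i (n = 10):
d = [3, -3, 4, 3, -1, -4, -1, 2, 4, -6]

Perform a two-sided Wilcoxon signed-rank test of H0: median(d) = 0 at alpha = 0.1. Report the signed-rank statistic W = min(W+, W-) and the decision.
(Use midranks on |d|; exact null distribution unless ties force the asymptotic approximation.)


Step 1: Drop any zero differences (none here) and take |d_i|.
|d| = [3, 3, 4, 3, 1, 4, 1, 2, 4, 6]
Step 2: Midrank |d_i| (ties get averaged ranks).
ranks: |3|->5, |3|->5, |4|->8, |3|->5, |1|->1.5, |4|->8, |1|->1.5, |2|->3, |4|->8, |6|->10
Step 3: Attach original signs; sum ranks with positive sign and with negative sign.
W+ = 5 + 8 + 5 + 3 + 8 = 29
W- = 5 + 1.5 + 8 + 1.5 + 10 = 26
(Check: W+ + W- = 55 should equal n(n+1)/2 = 55.)
Step 4: Test statistic W = min(W+, W-) = 26.
Step 5: Ties in |d|, so use the tie-corrected normal approximation.
        E[W] = n(n+1)/4 = 10*11/4 = 27.5.
        Tie groups: |d|=1 (t=2), |d|=3 (t=3), |d|=4 (t=3); sum(t^3 - t) = 54.
        Var[W] = n(n+1)(2n+1)/24 - sum(t^3-t)/48 = 2310/24 - 54/48 = 95.125.
        z = (W - E[W]) / sqrt(Var[W]) = (26 - 27.5) / 9.7532 = -0.1538.
        Two-sided p = 2*Phi(z) = 0.877771.
Step 6: alpha = 0.1. fail to reject H0.

W+ = 29, W- = 26, W = min = 26, p = 0.877771, fail to reject H0.


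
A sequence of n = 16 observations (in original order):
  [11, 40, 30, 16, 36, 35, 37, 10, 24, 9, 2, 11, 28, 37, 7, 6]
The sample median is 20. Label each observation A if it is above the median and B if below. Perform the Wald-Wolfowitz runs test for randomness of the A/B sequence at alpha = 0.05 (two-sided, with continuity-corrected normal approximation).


Step 1: Compute median = 20; label A = above, B = below.
Labels in order: BAABAAABABBBAABB  (n_A = 8, n_B = 8)
Step 2: Count runs R = 9.
Step 3: Under H0 (random ordering), E[R] = 2*n_A*n_B/(n_A+n_B) + 1 = 2*8*8/16 + 1 = 9.0000.
        Var[R] = 2*n_A*n_B*(2*n_A*n_B - n_A - n_B) / ((n_A+n_B)^2 * (n_A+n_B-1)) = 14336/3840 = 3.7333.
        SD[R] = 1.9322.
Step 4: R = E[R], so z = 0 with no continuity correction.
Step 5: Two-sided p-value via normal approximation = 2*(1 - Phi(|z|)) = 1.000000.
Step 6: alpha = 0.05. fail to reject H0.

R = 9, z = 0.0000, p = 1.000000, fail to reject H0.


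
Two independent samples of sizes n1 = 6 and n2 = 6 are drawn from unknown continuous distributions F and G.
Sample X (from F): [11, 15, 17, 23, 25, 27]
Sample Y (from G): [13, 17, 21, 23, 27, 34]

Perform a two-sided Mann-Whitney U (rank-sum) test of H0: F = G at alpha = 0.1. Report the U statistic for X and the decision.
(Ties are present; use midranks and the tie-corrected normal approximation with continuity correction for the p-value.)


Step 1: Combine and sort all 12 observations; assign midranks.
sorted (value, group): (11,X), (13,Y), (15,X), (17,X), (17,Y), (21,Y), (23,X), (23,Y), (25,X), (27,X), (27,Y), (34,Y)
ranks: 11->1, 13->2, 15->3, 17->4.5, 17->4.5, 21->6, 23->7.5, 23->7.5, 25->9, 27->10.5, 27->10.5, 34->12
Step 2: Rank sum for X: R1 = 1 + 3 + 4.5 + 7.5 + 9 + 10.5 = 35.5.
Step 3: U_X = R1 - n1(n1+1)/2 = 35.5 - 6*7/2 = 35.5 - 21 = 14.5.
       U_Y = n1*n2 - U_X = 36 - 14.5 = 21.5.
Step 4: Ties are present, so use the tie-corrected normal approximation (with continuity correction) for the p-value.
Step 5: p-value = 0.629150; compare to alpha = 0.1. fail to reject H0.

U_X = 14.5, p = 0.629150, fail to reject H0 at alpha = 0.1.


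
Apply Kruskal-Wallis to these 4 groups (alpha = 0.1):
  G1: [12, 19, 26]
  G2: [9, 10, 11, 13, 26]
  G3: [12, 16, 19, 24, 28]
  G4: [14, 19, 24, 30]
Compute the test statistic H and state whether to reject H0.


Step 1: Combine all N = 17 observations and assign midranks.
sorted (value, group, rank): (9,G2,1), (10,G2,2), (11,G2,3), (12,G1,4.5), (12,G3,4.5), (13,G2,6), (14,G4,7), (16,G3,8), (19,G1,10), (19,G3,10), (19,G4,10), (24,G3,12.5), (24,G4,12.5), (26,G1,14.5), (26,G2,14.5), (28,G3,16), (30,G4,17)
Step 2: Sum ranks within each group.
R_1 = 29 (n_1 = 3)
R_2 = 26.5 (n_2 = 5)
R_3 = 51 (n_3 = 5)
R_4 = 46.5 (n_4 = 4)
Step 3: H = 12/(N(N+1)) * sum(R_i^2/n_i) - 3(N+1)
     = 12/(17*18) * (29^2/3 + 26.5^2/5 + 51^2/5 + 46.5^2/4) - 3*18
     = 0.039216 * 1481.55 - 54
     = 4.099837.
Step 4: Ties present; correction factor C = 1 - 42/(17^3 - 17) = 0.991422. Corrected H = 4.099837 / 0.991422 = 4.135311.
Step 5: Under H0, H ~ chi^2(3); p-value = 0.247219.
Step 6: alpha = 0.1. fail to reject H0.

H = 4.1353, df = 3, p = 0.247219, fail to reject H0.


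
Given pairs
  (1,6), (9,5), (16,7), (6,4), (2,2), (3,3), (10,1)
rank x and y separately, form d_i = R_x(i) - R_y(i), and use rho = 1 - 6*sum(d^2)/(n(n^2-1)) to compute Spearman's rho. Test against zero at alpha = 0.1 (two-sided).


Step 1: Rank x and y separately (midranks; no ties here).
rank(x): 1->1, 9->5, 16->7, 6->4, 2->2, 3->3, 10->6
rank(y): 6->6, 5->5, 7->7, 4->4, 2->2, 3->3, 1->1
Step 2: d_i = R_x(i) - R_y(i); compute d_i^2.
  (1-6)^2=25, (5-5)^2=0, (7-7)^2=0, (4-4)^2=0, (2-2)^2=0, (3-3)^2=0, (6-1)^2=25
sum(d^2) = 50.
Step 3: rho = 1 - 6*50 / (7*(7^2 - 1)) = 1 - 300/336 = 0.107143.
Step 4: Under H0, t = rho * sqrt((n-2)/(1-rho^2)) = 0.2410 ~ t(5).
Step 5: Two-sided p-value from the t-distribution with 5 df = 0.819151.
Step 6: alpha = 0.1. fail to reject H0.

rho = 0.1071, p = 0.819151, fail to reject H0 at alpha = 0.1.


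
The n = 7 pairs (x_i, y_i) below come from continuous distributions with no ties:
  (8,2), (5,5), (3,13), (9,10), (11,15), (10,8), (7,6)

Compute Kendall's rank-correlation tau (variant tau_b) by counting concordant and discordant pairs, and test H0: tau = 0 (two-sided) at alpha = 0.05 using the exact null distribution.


Step 1: Enumerate the 21 unordered pairs (i,j) with i<j and classify each by sign(x_j-x_i) * sign(y_j-y_i).
  (1,2):dx=-3,dy=+3->D; (1,3):dx=-5,dy=+11->D; (1,4):dx=+1,dy=+8->C; (1,5):dx=+3,dy=+13->C
  (1,6):dx=+2,dy=+6->C; (1,7):dx=-1,dy=+4->D; (2,3):dx=-2,dy=+8->D; (2,4):dx=+4,dy=+5->C
  (2,5):dx=+6,dy=+10->C; (2,6):dx=+5,dy=+3->C; (2,7):dx=+2,dy=+1->C; (3,4):dx=+6,dy=-3->D
  (3,5):dx=+8,dy=+2->C; (3,6):dx=+7,dy=-5->D; (3,7):dx=+4,dy=-7->D; (4,5):dx=+2,dy=+5->C
  (4,6):dx=+1,dy=-2->D; (4,7):dx=-2,dy=-4->C; (5,6):dx=-1,dy=-7->C; (5,7):dx=-4,dy=-9->C
  (6,7):dx=-3,dy=-2->C
Step 2: C = 13, D = 8, total pairs = 21.
Step 3: tau = (C - D)/(n(n-1)/2) = (13 - 8)/21 = 0.238095.
Step 4: Exact two-sided p-value (enumerate n! = 5040 permutations of y under H0): p = 0.561905.
Step 5: alpha = 0.05. fail to reject H0.

tau_b = 0.2381 (C=13, D=8), p = 0.561905, fail to reject H0.


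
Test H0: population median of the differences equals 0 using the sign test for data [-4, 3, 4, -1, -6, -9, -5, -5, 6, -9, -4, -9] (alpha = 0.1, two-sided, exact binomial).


Step 1: Discard zero differences. Original n = 12; n_eff = number of nonzero differences = 12.
Nonzero differences (with sign): -4, +3, +4, -1, -6, -9, -5, -5, +6, -9, -4, -9
Step 2: Count signs: positive = 3, negative = 9.
Step 3: Under H0: P(positive) = 0.5, so the number of positives S ~ Bin(12, 0.5).
Step 4: Two-sided exact p-value = sum of Bin(12,0.5) probabilities at or below the observed probability = 0.145996.
Step 5: alpha = 0.1. fail to reject H0.

n_eff = 12, pos = 3, neg = 9, p = 0.145996, fail to reject H0.


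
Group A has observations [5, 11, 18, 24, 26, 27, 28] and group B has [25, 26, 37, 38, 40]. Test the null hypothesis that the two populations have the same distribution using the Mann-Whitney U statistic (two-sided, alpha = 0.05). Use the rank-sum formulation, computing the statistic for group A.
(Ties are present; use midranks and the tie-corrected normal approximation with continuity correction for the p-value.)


Step 1: Combine and sort all 12 observations; assign midranks.
sorted (value, group): (5,X), (11,X), (18,X), (24,X), (25,Y), (26,X), (26,Y), (27,X), (28,X), (37,Y), (38,Y), (40,Y)
ranks: 5->1, 11->2, 18->3, 24->4, 25->5, 26->6.5, 26->6.5, 27->8, 28->9, 37->10, 38->11, 40->12
Step 2: Rank sum for X: R1 = 1 + 2 + 3 + 4 + 6.5 + 8 + 9 = 33.5.
Step 3: U_X = R1 - n1(n1+1)/2 = 33.5 - 7*8/2 = 33.5 - 28 = 5.5.
       U_Y = n1*n2 - U_X = 35 - 5.5 = 29.5.
Step 4: Ties are present, so use the tie-corrected normal approximation (with continuity correction) for the p-value.
Step 5: p-value = 0.061363; compare to alpha = 0.05. fail to reject H0.

U_X = 5.5, p = 0.061363, fail to reject H0 at alpha = 0.05.


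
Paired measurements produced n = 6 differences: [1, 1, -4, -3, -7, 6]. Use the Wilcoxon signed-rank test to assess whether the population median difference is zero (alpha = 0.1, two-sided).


Step 1: Drop any zero differences (none here) and take |d_i|.
|d| = [1, 1, 4, 3, 7, 6]
Step 2: Midrank |d_i| (ties get averaged ranks).
ranks: |1|->1.5, |1|->1.5, |4|->4, |3|->3, |7|->6, |6|->5
Step 3: Attach original signs; sum ranks with positive sign and with negative sign.
W+ = 1.5 + 1.5 + 5 = 8
W- = 4 + 3 + 6 = 13
(Check: W+ + W- = 21 should equal n(n+1)/2 = 21.)
Step 4: Test statistic W = min(W+, W-) = 8.
Step 5: Ties in |d|, so use the tie-corrected normal approximation.
        E[W] = n(n+1)/4 = 6*7/4 = 10.5.
        Tie groups: |d|=1 (t=2); sum(t^3 - t) = 6.
        Var[W] = n(n+1)(2n+1)/24 - sum(t^3-t)/48 = 546/24 - 6/48 = 22.625.
        z = (W - E[W]) / sqrt(Var[W]) = (8 - 10.5) / 4.7566 = -0.5256.
        Two-sided p = 2*Phi(z) = 0.599174.
Step 6: alpha = 0.1. fail to reject H0.

W+ = 8, W- = 13, W = min = 8, p = 0.599174, fail to reject H0.


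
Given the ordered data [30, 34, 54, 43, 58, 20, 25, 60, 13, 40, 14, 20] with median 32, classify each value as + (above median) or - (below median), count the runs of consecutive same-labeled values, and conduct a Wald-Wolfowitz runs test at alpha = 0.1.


Step 1: Compute median = 32; label A = above, B = below.
Labels in order: BAAAABBABABB  (n_A = 6, n_B = 6)
Step 2: Count runs R = 7.
Step 3: Under H0 (random ordering), E[R] = 2*n_A*n_B/(n_A+n_B) + 1 = 2*6*6/12 + 1 = 7.0000.
        Var[R] = 2*n_A*n_B*(2*n_A*n_B - n_A - n_B) / ((n_A+n_B)^2 * (n_A+n_B-1)) = 4320/1584 = 2.7273.
        SD[R] = 1.6514.
Step 4: R = E[R], so z = 0 with no continuity correction.
Step 5: Two-sided p-value via normal approximation = 2*(1 - Phi(|z|)) = 1.000000.
Step 6: alpha = 0.1. fail to reject H0.

R = 7, z = 0.0000, p = 1.000000, fail to reject H0.


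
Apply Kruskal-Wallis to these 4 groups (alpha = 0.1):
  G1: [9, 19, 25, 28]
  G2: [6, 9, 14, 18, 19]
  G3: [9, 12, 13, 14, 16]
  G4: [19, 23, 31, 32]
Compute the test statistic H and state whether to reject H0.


Step 1: Combine all N = 18 observations and assign midranks.
sorted (value, group, rank): (6,G2,1), (9,G1,3), (9,G2,3), (9,G3,3), (12,G3,5), (13,G3,6), (14,G2,7.5), (14,G3,7.5), (16,G3,9), (18,G2,10), (19,G1,12), (19,G2,12), (19,G4,12), (23,G4,14), (25,G1,15), (28,G1,16), (31,G4,17), (32,G4,18)
Step 2: Sum ranks within each group.
R_1 = 46 (n_1 = 4)
R_2 = 33.5 (n_2 = 5)
R_3 = 30.5 (n_3 = 5)
R_4 = 61 (n_4 = 4)
Step 3: H = 12/(N(N+1)) * sum(R_i^2/n_i) - 3(N+1)
     = 12/(18*19) * (46^2/4 + 33.5^2/5 + 30.5^2/5 + 61^2/4) - 3*19
     = 0.035088 * 1869.75 - 57
     = 8.605263.
Step 4: Ties present; correction factor C = 1 - 54/(18^3 - 18) = 0.990712. Corrected H = 8.605263 / 0.990712 = 8.685938.
Step 5: Under H0, H ~ chi^2(3); p-value = 0.033772.
Step 6: alpha = 0.1. reject H0.

H = 8.6859, df = 3, p = 0.033772, reject H0.


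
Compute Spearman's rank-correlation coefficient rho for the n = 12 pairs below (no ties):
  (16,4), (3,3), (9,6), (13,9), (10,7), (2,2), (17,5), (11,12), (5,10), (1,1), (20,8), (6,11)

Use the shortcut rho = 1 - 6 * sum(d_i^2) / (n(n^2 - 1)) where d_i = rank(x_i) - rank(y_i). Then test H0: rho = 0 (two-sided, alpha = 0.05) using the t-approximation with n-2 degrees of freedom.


Step 1: Rank x and y separately (midranks; no ties here).
rank(x): 16->10, 3->3, 9->6, 13->9, 10->7, 2->2, 17->11, 11->8, 5->4, 1->1, 20->12, 6->5
rank(y): 4->4, 3->3, 6->6, 9->9, 7->7, 2->2, 5->5, 12->12, 10->10, 1->1, 8->8, 11->11
Step 2: d_i = R_x(i) - R_y(i); compute d_i^2.
  (10-4)^2=36, (3-3)^2=0, (6-6)^2=0, (9-9)^2=0, (7-7)^2=0, (2-2)^2=0, (11-5)^2=36, (8-12)^2=16, (4-10)^2=36, (1-1)^2=0, (12-8)^2=16, (5-11)^2=36
sum(d^2) = 176.
Step 3: rho = 1 - 6*176 / (12*(12^2 - 1)) = 1 - 1056/1716 = 0.384615.
Step 4: Under H0, t = rho * sqrt((n-2)/(1-rho^2)) = 1.3176 ~ t(10).
Step 5: Two-sided p-value from the t-distribution with 10 df = 0.217020.
Step 6: alpha = 0.05. fail to reject H0.

rho = 0.3846, p = 0.217020, fail to reject H0 at alpha = 0.05.


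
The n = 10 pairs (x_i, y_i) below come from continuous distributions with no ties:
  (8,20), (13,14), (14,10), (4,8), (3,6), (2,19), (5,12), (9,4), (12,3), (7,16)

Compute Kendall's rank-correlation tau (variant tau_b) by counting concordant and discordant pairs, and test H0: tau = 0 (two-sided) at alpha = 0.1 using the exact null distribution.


Step 1: Enumerate the 45 unordered pairs (i,j) with i<j and classify each by sign(x_j-x_i) * sign(y_j-y_i).
  (1,2):dx=+5,dy=-6->D; (1,3):dx=+6,dy=-10->D; (1,4):dx=-4,dy=-12->C; (1,5):dx=-5,dy=-14->C
  (1,6):dx=-6,dy=-1->C; (1,7):dx=-3,dy=-8->C; (1,8):dx=+1,dy=-16->D; (1,9):dx=+4,dy=-17->D
  (1,10):dx=-1,dy=-4->C; (2,3):dx=+1,dy=-4->D; (2,4):dx=-9,dy=-6->C; (2,5):dx=-10,dy=-8->C
  (2,6):dx=-11,dy=+5->D; (2,7):dx=-8,dy=-2->C; (2,8):dx=-4,dy=-10->C; (2,9):dx=-1,dy=-11->C
  (2,10):dx=-6,dy=+2->D; (3,4):dx=-10,dy=-2->C; (3,5):dx=-11,dy=-4->C; (3,6):dx=-12,dy=+9->D
  (3,7):dx=-9,dy=+2->D; (3,8):dx=-5,dy=-6->C; (3,9):dx=-2,dy=-7->C; (3,10):dx=-7,dy=+6->D
  (4,5):dx=-1,dy=-2->C; (4,6):dx=-2,dy=+11->D; (4,7):dx=+1,dy=+4->C; (4,8):dx=+5,dy=-4->D
  (4,9):dx=+8,dy=-5->D; (4,10):dx=+3,dy=+8->C; (5,6):dx=-1,dy=+13->D; (5,7):dx=+2,dy=+6->C
  (5,8):dx=+6,dy=-2->D; (5,9):dx=+9,dy=-3->D; (5,10):dx=+4,dy=+10->C; (6,7):dx=+3,dy=-7->D
  (6,8):dx=+7,dy=-15->D; (6,9):dx=+10,dy=-16->D; (6,10):dx=+5,dy=-3->D; (7,8):dx=+4,dy=-8->D
  (7,9):dx=+7,dy=-9->D; (7,10):dx=+2,dy=+4->C; (8,9):dx=+3,dy=-1->D; (8,10):dx=-2,dy=+12->D
  (9,10):dx=-5,dy=+13->D
Step 2: C = 20, D = 25, total pairs = 45.
Step 3: tau = (C - D)/(n(n-1)/2) = (20 - 25)/45 = -0.111111.
Step 4: Exact two-sided p-value (enumerate n! = 3628800 permutations of y under H0): p = 0.727490.
Step 5: alpha = 0.1. fail to reject H0.

tau_b = -0.1111 (C=20, D=25), p = 0.727490, fail to reject H0.


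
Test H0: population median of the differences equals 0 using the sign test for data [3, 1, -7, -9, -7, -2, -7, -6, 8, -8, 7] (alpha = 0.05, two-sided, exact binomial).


Step 1: Discard zero differences. Original n = 11; n_eff = number of nonzero differences = 11.
Nonzero differences (with sign): +3, +1, -7, -9, -7, -2, -7, -6, +8, -8, +7
Step 2: Count signs: positive = 4, negative = 7.
Step 3: Under H0: P(positive) = 0.5, so the number of positives S ~ Bin(11, 0.5).
Step 4: Two-sided exact p-value = sum of Bin(11,0.5) probabilities at or below the observed probability = 0.548828.
Step 5: alpha = 0.05. fail to reject H0.

n_eff = 11, pos = 4, neg = 7, p = 0.548828, fail to reject H0.


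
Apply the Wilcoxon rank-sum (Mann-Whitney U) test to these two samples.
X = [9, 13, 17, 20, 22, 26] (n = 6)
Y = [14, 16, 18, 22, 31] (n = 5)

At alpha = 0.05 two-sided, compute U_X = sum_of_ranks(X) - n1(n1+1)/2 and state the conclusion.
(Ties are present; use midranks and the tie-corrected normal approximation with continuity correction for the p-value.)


Step 1: Combine and sort all 11 observations; assign midranks.
sorted (value, group): (9,X), (13,X), (14,Y), (16,Y), (17,X), (18,Y), (20,X), (22,X), (22,Y), (26,X), (31,Y)
ranks: 9->1, 13->2, 14->3, 16->4, 17->5, 18->6, 20->7, 22->8.5, 22->8.5, 26->10, 31->11
Step 2: Rank sum for X: R1 = 1 + 2 + 5 + 7 + 8.5 + 10 = 33.5.
Step 3: U_X = R1 - n1(n1+1)/2 = 33.5 - 6*7/2 = 33.5 - 21 = 12.5.
       U_Y = n1*n2 - U_X = 30 - 12.5 = 17.5.
Step 4: Ties are present, so use the tie-corrected normal approximation (with continuity correction) for the p-value.
Step 5: p-value = 0.714379; compare to alpha = 0.05. fail to reject H0.

U_X = 12.5, p = 0.714379, fail to reject H0 at alpha = 0.05.


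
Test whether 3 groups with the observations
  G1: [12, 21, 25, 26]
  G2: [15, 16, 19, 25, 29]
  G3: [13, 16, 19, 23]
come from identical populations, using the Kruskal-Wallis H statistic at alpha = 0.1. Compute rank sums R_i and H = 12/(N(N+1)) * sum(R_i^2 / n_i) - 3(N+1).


Step 1: Combine all N = 13 observations and assign midranks.
sorted (value, group, rank): (12,G1,1), (13,G3,2), (15,G2,3), (16,G2,4.5), (16,G3,4.5), (19,G2,6.5), (19,G3,6.5), (21,G1,8), (23,G3,9), (25,G1,10.5), (25,G2,10.5), (26,G1,12), (29,G2,13)
Step 2: Sum ranks within each group.
R_1 = 31.5 (n_1 = 4)
R_2 = 37.5 (n_2 = 5)
R_3 = 22 (n_3 = 4)
Step 3: H = 12/(N(N+1)) * sum(R_i^2/n_i) - 3(N+1)
     = 12/(13*14) * (31.5^2/4 + 37.5^2/5 + 22^2/4) - 3*14
     = 0.065934 * 650.312 - 42
     = 0.877747.
Step 4: Ties present; correction factor C = 1 - 18/(13^3 - 13) = 0.991758. Corrected H = 0.877747 / 0.991758 = 0.885042.
Step 5: Under H0, H ~ chi^2(2); p-value = 0.642415.
Step 6: alpha = 0.1. fail to reject H0.

H = 0.8850, df = 2, p = 0.642415, fail to reject H0.


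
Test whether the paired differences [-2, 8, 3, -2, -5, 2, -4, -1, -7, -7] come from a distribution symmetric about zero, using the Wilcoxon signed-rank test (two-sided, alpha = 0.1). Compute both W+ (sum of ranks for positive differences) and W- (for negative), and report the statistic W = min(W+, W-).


Step 1: Drop any zero differences (none here) and take |d_i|.
|d| = [2, 8, 3, 2, 5, 2, 4, 1, 7, 7]
Step 2: Midrank |d_i| (ties get averaged ranks).
ranks: |2|->3, |8|->10, |3|->5, |2|->3, |5|->7, |2|->3, |4|->6, |1|->1, |7|->8.5, |7|->8.5
Step 3: Attach original signs; sum ranks with positive sign and with negative sign.
W+ = 10 + 5 + 3 = 18
W- = 3 + 3 + 7 + 6 + 1 + 8.5 + 8.5 = 37
(Check: W+ + W- = 55 should equal n(n+1)/2 = 55.)
Step 4: Test statistic W = min(W+, W-) = 18.
Step 5: Ties in |d|, so use the tie-corrected normal approximation.
        E[W] = n(n+1)/4 = 10*11/4 = 27.5.
        Tie groups: |d|=2 (t=3), |d|=7 (t=2); sum(t^3 - t) = 30.
        Var[W] = n(n+1)(2n+1)/24 - sum(t^3-t)/48 = 2310/24 - 30/48 = 95.625.
        z = (W - E[W]) / sqrt(Var[W]) = (18 - 27.5) / 9.7788 = -0.9715.
        Two-sided p = 2*Phi(z) = 0.331305.
Step 6: alpha = 0.1. fail to reject H0.

W+ = 18, W- = 37, W = min = 18, p = 0.331305, fail to reject H0.


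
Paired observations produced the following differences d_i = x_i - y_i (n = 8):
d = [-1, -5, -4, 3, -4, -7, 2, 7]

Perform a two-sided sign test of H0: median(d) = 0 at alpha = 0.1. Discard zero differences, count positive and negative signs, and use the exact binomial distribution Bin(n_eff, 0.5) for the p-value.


Step 1: Discard zero differences. Original n = 8; n_eff = number of nonzero differences = 8.
Nonzero differences (with sign): -1, -5, -4, +3, -4, -7, +2, +7
Step 2: Count signs: positive = 3, negative = 5.
Step 3: Under H0: P(positive) = 0.5, so the number of positives S ~ Bin(8, 0.5).
Step 4: Two-sided exact p-value = sum of Bin(8,0.5) probabilities at or below the observed probability = 0.726562.
Step 5: alpha = 0.1. fail to reject H0.

n_eff = 8, pos = 3, neg = 5, p = 0.726562, fail to reject H0.


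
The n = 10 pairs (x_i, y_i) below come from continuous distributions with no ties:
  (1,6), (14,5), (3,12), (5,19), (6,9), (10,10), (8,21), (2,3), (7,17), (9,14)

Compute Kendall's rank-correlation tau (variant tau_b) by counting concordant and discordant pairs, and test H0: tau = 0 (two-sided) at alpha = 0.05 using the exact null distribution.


Step 1: Enumerate the 45 unordered pairs (i,j) with i<j and classify each by sign(x_j-x_i) * sign(y_j-y_i).
  (1,2):dx=+13,dy=-1->D; (1,3):dx=+2,dy=+6->C; (1,4):dx=+4,dy=+13->C; (1,5):dx=+5,dy=+3->C
  (1,6):dx=+9,dy=+4->C; (1,7):dx=+7,dy=+15->C; (1,8):dx=+1,dy=-3->D; (1,9):dx=+6,dy=+11->C
  (1,10):dx=+8,dy=+8->C; (2,3):dx=-11,dy=+7->D; (2,4):dx=-9,dy=+14->D; (2,5):dx=-8,dy=+4->D
  (2,6):dx=-4,dy=+5->D; (2,7):dx=-6,dy=+16->D; (2,8):dx=-12,dy=-2->C; (2,9):dx=-7,dy=+12->D
  (2,10):dx=-5,dy=+9->D; (3,4):dx=+2,dy=+7->C; (3,5):dx=+3,dy=-3->D; (3,6):dx=+7,dy=-2->D
  (3,7):dx=+5,dy=+9->C; (3,8):dx=-1,dy=-9->C; (3,9):dx=+4,dy=+5->C; (3,10):dx=+6,dy=+2->C
  (4,5):dx=+1,dy=-10->D; (4,6):dx=+5,dy=-9->D; (4,7):dx=+3,dy=+2->C; (4,8):dx=-3,dy=-16->C
  (4,9):dx=+2,dy=-2->D; (4,10):dx=+4,dy=-5->D; (5,6):dx=+4,dy=+1->C; (5,7):dx=+2,dy=+12->C
  (5,8):dx=-4,dy=-6->C; (5,9):dx=+1,dy=+8->C; (5,10):dx=+3,dy=+5->C; (6,7):dx=-2,dy=+11->D
  (6,8):dx=-8,dy=-7->C; (6,9):dx=-3,dy=+7->D; (6,10):dx=-1,dy=+4->D; (7,8):dx=-6,dy=-18->C
  (7,9):dx=-1,dy=-4->C; (7,10):dx=+1,dy=-7->D; (8,9):dx=+5,dy=+14->C; (8,10):dx=+7,dy=+11->C
  (9,10):dx=+2,dy=-3->D
Step 2: C = 25, D = 20, total pairs = 45.
Step 3: tau = (C - D)/(n(n-1)/2) = (25 - 20)/45 = 0.111111.
Step 4: Exact two-sided p-value (enumerate n! = 3628800 permutations of y under H0): p = 0.727490.
Step 5: alpha = 0.05. fail to reject H0.

tau_b = 0.1111 (C=25, D=20), p = 0.727490, fail to reject H0.


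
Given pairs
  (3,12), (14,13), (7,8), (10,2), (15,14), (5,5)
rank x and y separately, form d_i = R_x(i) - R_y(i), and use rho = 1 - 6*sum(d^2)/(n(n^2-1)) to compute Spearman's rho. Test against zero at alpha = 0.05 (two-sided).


Step 1: Rank x and y separately (midranks; no ties here).
rank(x): 3->1, 14->5, 7->3, 10->4, 15->6, 5->2
rank(y): 12->4, 13->5, 8->3, 2->1, 14->6, 5->2
Step 2: d_i = R_x(i) - R_y(i); compute d_i^2.
  (1-4)^2=9, (5-5)^2=0, (3-3)^2=0, (4-1)^2=9, (6-6)^2=0, (2-2)^2=0
sum(d^2) = 18.
Step 3: rho = 1 - 6*18 / (6*(6^2 - 1)) = 1 - 108/210 = 0.485714.
Step 4: Under H0, t = rho * sqrt((n-2)/(1-rho^2)) = 1.1113 ~ t(4).
Step 5: Two-sided p-value from the t-distribution with 4 df = 0.328723.
Step 6: alpha = 0.05. fail to reject H0.

rho = 0.4857, p = 0.328723, fail to reject H0 at alpha = 0.05.


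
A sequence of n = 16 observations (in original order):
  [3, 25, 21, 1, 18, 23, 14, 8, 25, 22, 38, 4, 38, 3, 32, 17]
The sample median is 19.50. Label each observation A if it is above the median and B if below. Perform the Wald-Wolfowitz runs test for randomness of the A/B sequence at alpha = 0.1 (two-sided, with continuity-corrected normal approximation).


Step 1: Compute median = 19.50; label A = above, B = below.
Labels in order: BAABBABBAAABABAB  (n_A = 8, n_B = 8)
Step 2: Count runs R = 11.
Step 3: Under H0 (random ordering), E[R] = 2*n_A*n_B/(n_A+n_B) + 1 = 2*8*8/16 + 1 = 9.0000.
        Var[R] = 2*n_A*n_B*(2*n_A*n_B - n_A - n_B) / ((n_A+n_B)^2 * (n_A+n_B-1)) = 14336/3840 = 3.7333.
        SD[R] = 1.9322.
Step 4: Continuity-corrected z = (R - 0.5 - E[R]) / SD[R] = (11 - 0.5 - 9.0000) / 1.9322 = 0.7763.
Step 5: Two-sided p-value via normal approximation = 2*(1 - Phi(|z|)) = 0.437558.
Step 6: alpha = 0.1. fail to reject H0.

R = 11, z = 0.7763, p = 0.437558, fail to reject H0.


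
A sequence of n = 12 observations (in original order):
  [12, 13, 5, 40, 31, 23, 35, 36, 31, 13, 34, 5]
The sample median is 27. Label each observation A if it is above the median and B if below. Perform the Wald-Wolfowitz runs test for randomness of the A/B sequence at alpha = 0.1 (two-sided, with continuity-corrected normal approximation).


Step 1: Compute median = 27; label A = above, B = below.
Labels in order: BBBAABAAABAB  (n_A = 6, n_B = 6)
Step 2: Count runs R = 7.
Step 3: Under H0 (random ordering), E[R] = 2*n_A*n_B/(n_A+n_B) + 1 = 2*6*6/12 + 1 = 7.0000.
        Var[R] = 2*n_A*n_B*(2*n_A*n_B - n_A - n_B) / ((n_A+n_B)^2 * (n_A+n_B-1)) = 4320/1584 = 2.7273.
        SD[R] = 1.6514.
Step 4: R = E[R], so z = 0 with no continuity correction.
Step 5: Two-sided p-value via normal approximation = 2*(1 - Phi(|z|)) = 1.000000.
Step 6: alpha = 0.1. fail to reject H0.

R = 7, z = 0.0000, p = 1.000000, fail to reject H0.


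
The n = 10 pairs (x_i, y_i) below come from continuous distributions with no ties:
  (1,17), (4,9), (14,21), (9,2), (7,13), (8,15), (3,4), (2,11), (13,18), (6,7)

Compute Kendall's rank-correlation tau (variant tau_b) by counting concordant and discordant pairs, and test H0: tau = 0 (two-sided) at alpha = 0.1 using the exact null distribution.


Step 1: Enumerate the 45 unordered pairs (i,j) with i<j and classify each by sign(x_j-x_i) * sign(y_j-y_i).
  (1,2):dx=+3,dy=-8->D; (1,3):dx=+13,dy=+4->C; (1,4):dx=+8,dy=-15->D; (1,5):dx=+6,dy=-4->D
  (1,6):dx=+7,dy=-2->D; (1,7):dx=+2,dy=-13->D; (1,8):dx=+1,dy=-6->D; (1,9):dx=+12,dy=+1->C
  (1,10):dx=+5,dy=-10->D; (2,3):dx=+10,dy=+12->C; (2,4):dx=+5,dy=-7->D; (2,5):dx=+3,dy=+4->C
  (2,6):dx=+4,dy=+6->C; (2,7):dx=-1,dy=-5->C; (2,8):dx=-2,dy=+2->D; (2,9):dx=+9,dy=+9->C
  (2,10):dx=+2,dy=-2->D; (3,4):dx=-5,dy=-19->C; (3,5):dx=-7,dy=-8->C; (3,6):dx=-6,dy=-6->C
  (3,7):dx=-11,dy=-17->C; (3,8):dx=-12,dy=-10->C; (3,9):dx=-1,dy=-3->C; (3,10):dx=-8,dy=-14->C
  (4,5):dx=-2,dy=+11->D; (4,6):dx=-1,dy=+13->D; (4,7):dx=-6,dy=+2->D; (4,8):dx=-7,dy=+9->D
  (4,9):dx=+4,dy=+16->C; (4,10):dx=-3,dy=+5->D; (5,6):dx=+1,dy=+2->C; (5,7):dx=-4,dy=-9->C
  (5,8):dx=-5,dy=-2->C; (5,9):dx=+6,dy=+5->C; (5,10):dx=-1,dy=-6->C; (6,7):dx=-5,dy=-11->C
  (6,8):dx=-6,dy=-4->C; (6,9):dx=+5,dy=+3->C; (6,10):dx=-2,dy=-8->C; (7,8):dx=-1,dy=+7->D
  (7,9):dx=+10,dy=+14->C; (7,10):dx=+3,dy=+3->C; (8,9):dx=+11,dy=+7->C; (8,10):dx=+4,dy=-4->D
  (9,10):dx=-7,dy=-11->C
Step 2: C = 28, D = 17, total pairs = 45.
Step 3: tau = (C - D)/(n(n-1)/2) = (28 - 17)/45 = 0.244444.
Step 4: Exact two-sided p-value (enumerate n! = 3628800 permutations of y under H0): p = 0.380720.
Step 5: alpha = 0.1. fail to reject H0.

tau_b = 0.2444 (C=28, D=17), p = 0.380720, fail to reject H0.


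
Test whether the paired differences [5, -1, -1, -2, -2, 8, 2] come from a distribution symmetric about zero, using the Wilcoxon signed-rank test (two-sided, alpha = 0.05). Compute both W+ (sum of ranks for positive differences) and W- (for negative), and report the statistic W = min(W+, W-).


Step 1: Drop any zero differences (none here) and take |d_i|.
|d| = [5, 1, 1, 2, 2, 8, 2]
Step 2: Midrank |d_i| (ties get averaged ranks).
ranks: |5|->6, |1|->1.5, |1|->1.5, |2|->4, |2|->4, |8|->7, |2|->4
Step 3: Attach original signs; sum ranks with positive sign and with negative sign.
W+ = 6 + 7 + 4 = 17
W- = 1.5 + 1.5 + 4 + 4 = 11
(Check: W+ + W- = 28 should equal n(n+1)/2 = 28.)
Step 4: Test statistic W = min(W+, W-) = 11.
Step 5: Ties in |d|, so use the tie-corrected normal approximation.
        E[W] = n(n+1)/4 = 7*8/4 = 14.
        Tie groups: |d|=1 (t=2), |d|=2 (t=3); sum(t^3 - t) = 30.
        Var[W] = n(n+1)(2n+1)/24 - sum(t^3-t)/48 = 840/24 - 30/48 = 34.375.
        z = (W - E[W]) / sqrt(Var[W]) = (11 - 14) / 5.8630 = -0.5117.
        Two-sided p = 2*Phi(z) = 0.608874.
Step 6: alpha = 0.05. fail to reject H0.

W+ = 17, W- = 11, W = min = 11, p = 0.608874, fail to reject H0.
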